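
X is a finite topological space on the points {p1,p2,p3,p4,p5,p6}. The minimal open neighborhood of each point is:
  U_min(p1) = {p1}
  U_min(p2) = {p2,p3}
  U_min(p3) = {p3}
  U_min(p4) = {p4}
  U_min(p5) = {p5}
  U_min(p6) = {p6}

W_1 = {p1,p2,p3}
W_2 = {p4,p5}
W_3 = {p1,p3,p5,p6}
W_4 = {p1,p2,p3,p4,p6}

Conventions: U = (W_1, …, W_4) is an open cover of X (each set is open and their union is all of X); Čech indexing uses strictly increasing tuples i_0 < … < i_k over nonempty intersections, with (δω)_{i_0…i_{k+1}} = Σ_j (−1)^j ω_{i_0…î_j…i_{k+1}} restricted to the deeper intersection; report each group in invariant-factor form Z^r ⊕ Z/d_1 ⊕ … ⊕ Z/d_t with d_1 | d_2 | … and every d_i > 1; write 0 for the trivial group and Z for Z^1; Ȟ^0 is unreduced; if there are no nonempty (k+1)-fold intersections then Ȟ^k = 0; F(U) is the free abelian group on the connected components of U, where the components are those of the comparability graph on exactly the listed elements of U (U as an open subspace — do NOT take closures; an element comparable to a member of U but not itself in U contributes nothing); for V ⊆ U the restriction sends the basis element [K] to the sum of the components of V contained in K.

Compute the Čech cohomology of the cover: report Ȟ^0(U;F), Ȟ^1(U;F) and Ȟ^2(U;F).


Ȟ^0 ≅ Z^5,  Ȟ^1 ≅ 0,  Ȟ^2 ≅ 0

nonempty overlaps:
  W13={p1,p3} W14={p1,p2,p3} W23={p5} W24={p4} W34={p1,p3,p6}
  W134={p1,p3}
components per intersection:
  W1: {p1} {p2,p3}
  W2: {p4} {p5}
  W3: {p1} {p3} {p5} {p6}
  W4: {p1} {p2,p3} {p4} {p6}
  W13: {p1} {p3}
  W14: {p1} {p2,p3}
  W23: {p5}
  W24: {p4}
  W34: {p1} {p3} {p6}
  W134: {p1} {p3}
C dims 12,9,2; δ0: rk 7, SNF 1^7; δ1: rk 2, SNF 1^2
degree 0: 12−7−0 = 5 → Ȟ^0 ≅ Z^5
degree 1: 9−2−7 = 0 → Ȟ^1 ≅ 0
degree 2: 2−0−2 = 0 → Ȟ^2 ≅ 0


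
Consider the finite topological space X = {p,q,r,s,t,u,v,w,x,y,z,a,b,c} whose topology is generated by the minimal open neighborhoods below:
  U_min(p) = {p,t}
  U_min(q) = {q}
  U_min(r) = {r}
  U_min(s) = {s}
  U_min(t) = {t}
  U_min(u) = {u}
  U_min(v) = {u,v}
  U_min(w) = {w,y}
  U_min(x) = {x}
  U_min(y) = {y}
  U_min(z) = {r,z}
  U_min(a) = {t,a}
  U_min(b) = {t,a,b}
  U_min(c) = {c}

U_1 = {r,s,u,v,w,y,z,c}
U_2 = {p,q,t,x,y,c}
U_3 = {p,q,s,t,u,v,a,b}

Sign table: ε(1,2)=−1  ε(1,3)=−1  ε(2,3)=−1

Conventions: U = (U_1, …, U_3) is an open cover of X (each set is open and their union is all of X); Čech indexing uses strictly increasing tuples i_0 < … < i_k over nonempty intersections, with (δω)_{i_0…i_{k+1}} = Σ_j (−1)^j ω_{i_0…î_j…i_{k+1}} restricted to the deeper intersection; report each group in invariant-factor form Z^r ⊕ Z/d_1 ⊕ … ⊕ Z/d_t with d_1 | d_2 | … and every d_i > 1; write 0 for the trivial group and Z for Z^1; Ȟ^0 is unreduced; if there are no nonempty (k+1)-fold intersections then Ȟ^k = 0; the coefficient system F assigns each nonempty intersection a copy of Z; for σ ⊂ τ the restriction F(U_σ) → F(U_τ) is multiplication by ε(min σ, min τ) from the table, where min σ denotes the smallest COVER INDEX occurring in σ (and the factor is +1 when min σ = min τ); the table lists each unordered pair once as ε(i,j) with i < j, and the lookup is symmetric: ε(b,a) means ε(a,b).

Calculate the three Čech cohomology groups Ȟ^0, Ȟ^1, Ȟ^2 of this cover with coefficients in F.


Ȟ^0(U;F) ≅ 0, Ȟ^1(U;F) ≅ Z/2, Ȟ^2(U;F) ≅ 0

cover nerve:
  U12={y,c} U13={s,u,v} U23={p,q,t}
C dims 3,3; δ0: rk 3, SNF 1^2·2
Ȟ^0: (3−3)−0=0 ⇒ 0
Ȟ^1: (3−0)−3=0 plus torsion [2] ⇒ Z/2
Ȟ^2: (0−0)−0=0 ⇒ 0


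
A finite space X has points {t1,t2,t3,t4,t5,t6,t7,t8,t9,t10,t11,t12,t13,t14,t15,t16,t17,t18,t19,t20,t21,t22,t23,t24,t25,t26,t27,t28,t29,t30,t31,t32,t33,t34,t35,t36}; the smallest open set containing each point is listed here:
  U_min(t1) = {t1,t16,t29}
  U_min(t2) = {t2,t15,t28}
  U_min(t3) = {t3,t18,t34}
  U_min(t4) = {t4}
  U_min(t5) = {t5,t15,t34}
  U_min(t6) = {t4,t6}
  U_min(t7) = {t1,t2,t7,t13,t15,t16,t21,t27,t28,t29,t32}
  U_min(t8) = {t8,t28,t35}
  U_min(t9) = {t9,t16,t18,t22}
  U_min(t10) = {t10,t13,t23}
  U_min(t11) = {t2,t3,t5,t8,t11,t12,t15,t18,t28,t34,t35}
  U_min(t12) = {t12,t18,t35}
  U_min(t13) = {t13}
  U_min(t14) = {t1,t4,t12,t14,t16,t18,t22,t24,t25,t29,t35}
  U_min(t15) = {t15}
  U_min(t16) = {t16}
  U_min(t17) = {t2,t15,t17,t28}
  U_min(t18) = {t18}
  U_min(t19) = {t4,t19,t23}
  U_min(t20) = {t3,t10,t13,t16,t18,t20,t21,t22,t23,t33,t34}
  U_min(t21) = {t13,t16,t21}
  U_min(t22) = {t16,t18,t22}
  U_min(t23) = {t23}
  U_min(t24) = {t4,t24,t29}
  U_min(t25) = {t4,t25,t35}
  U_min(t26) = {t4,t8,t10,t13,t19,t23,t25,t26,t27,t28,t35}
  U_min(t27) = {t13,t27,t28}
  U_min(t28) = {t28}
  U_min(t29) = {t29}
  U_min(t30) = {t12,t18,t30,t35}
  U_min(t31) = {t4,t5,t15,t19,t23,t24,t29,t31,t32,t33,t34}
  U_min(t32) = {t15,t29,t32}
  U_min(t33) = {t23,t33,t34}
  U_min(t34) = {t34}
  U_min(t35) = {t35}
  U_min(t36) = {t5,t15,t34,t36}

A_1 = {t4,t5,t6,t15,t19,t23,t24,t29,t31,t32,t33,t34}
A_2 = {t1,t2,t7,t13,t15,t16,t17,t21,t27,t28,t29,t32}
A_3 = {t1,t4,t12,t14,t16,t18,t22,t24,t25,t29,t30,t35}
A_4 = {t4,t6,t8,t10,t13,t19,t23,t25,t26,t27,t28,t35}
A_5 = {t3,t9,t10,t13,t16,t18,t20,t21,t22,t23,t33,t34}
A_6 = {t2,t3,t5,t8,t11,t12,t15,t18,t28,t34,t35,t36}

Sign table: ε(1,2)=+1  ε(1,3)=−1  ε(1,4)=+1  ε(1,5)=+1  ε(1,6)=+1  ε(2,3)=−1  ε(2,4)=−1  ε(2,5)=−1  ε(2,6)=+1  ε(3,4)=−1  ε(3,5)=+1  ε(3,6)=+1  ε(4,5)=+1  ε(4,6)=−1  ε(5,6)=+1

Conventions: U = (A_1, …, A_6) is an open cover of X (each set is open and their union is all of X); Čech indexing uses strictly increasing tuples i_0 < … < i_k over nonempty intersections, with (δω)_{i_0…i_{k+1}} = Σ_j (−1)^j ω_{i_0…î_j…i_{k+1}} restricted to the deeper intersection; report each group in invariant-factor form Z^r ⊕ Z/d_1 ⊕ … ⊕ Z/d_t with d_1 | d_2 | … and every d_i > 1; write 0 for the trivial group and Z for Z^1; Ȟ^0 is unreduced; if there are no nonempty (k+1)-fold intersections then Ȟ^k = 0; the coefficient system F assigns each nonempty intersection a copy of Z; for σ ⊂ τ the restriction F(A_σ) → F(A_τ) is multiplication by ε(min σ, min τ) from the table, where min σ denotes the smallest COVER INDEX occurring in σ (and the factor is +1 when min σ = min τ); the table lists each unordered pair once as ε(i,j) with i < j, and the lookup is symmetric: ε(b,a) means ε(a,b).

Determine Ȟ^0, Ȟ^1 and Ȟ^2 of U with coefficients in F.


nerve simplices:
  A12={t15,t29,t32} A13={t4,t24,t29} A14={t4,t6,t19,t23} A15={t23,t33,t34} A16={t5,t15,t34} A23={t1,t16,t29} A24={t13,t27,t28} A25={t13,t16,t21} A26={t2,t15,t28} A34={t4,t25,t35} A35={t16,t18,t22} A36={t12,t18,t35} A45={t10,t13,t23} A46={t8,t28,t35} A56={t3,t18,t34}
  A123={t29} A126={t15} A134={t4} A145={t23} A156={t34} A235={t16} A245={t13} A246={t28} A346={t35} A356={t18}
C dims 6,15,10; δ0: rk 6, SNF 1^5·2; δ1: rk 9, SNF 1^9
degree 0: 6−6−0 = 0 → Ȟ^0 ≅ 0
degree 1: 15−9−6 = 0 plus torsion [2] → Ȟ^1 ≅ Z/2
degree 2: 10−0−9 = 1 → Ȟ^2 ≅ Z

Ȟ^0(U;F) ≅ 0; Ȟ^1(U;F) ≅ Z/2; Ȟ^2(U;F) ≅ Z


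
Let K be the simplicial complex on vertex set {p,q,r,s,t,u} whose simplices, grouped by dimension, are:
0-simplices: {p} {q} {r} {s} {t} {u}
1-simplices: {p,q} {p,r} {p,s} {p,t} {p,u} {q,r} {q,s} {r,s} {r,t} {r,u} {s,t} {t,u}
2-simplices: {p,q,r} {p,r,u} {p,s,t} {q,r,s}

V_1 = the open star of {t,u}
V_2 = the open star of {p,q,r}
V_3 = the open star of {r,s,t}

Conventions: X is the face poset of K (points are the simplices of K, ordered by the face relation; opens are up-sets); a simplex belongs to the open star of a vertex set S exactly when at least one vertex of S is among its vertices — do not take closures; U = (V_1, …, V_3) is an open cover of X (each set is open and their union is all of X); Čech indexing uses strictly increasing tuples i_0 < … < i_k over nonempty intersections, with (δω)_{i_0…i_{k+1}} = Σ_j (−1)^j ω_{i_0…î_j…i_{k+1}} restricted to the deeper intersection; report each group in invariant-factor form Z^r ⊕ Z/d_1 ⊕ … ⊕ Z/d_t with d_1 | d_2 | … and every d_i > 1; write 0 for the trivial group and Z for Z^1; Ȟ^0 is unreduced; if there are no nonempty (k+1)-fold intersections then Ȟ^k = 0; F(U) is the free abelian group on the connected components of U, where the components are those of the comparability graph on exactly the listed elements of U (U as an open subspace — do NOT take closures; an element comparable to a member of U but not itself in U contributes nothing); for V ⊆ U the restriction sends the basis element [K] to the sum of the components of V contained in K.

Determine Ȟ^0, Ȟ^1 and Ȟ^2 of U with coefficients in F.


Ȟ^0 ≅ Z,  Ȟ^1 ≅ Z^2,  Ȟ^2 ≅ 0

nerve simplices:
  V1={{t},{u},{p,t},{p,u},{r,t},{r,u},{s,t},{t,u},{p,r,u},{p,s,t}} V2={{p},{q},{r},{p,q},{p,r},{p,s},{p,t},{p,u},{q,r},{q,s},{r,s},{r,t},{r,u},{p,q,r},{p,r,u},{p,s,t},{q,r,s}} V3={{r},{s},{t},{p,r},{p,s},{p,t},{q,r},{q,s},{r,s},{r,t},{r,u},{s,t},{t,u},{p,q,r},{p,r,u},{p,s,t},{q,r,s}}
  V12={{p,t},{p,u},{r,t},{r,u},{p,r,u},{p,s,t}} V13={{t},{p,t},{r,t},{r,u},{s,t},{t,u},{p,r,u},{p,s,t}} V23={{r},{p,r},{p,s},{p,t},{q,r},{q,s},{r,s},{r,t},{r,u},{p,q,r},{p,r,u},{p,s,t},{q,r,s}}
  V123={{p,t},{r,t},{r,u},{p,r,u},{p,s,t}}
components per intersection:
  V1: {{t},{u},{p,t},{p,u},{r,t},{r,u},{s,t},{t,u},{p,r,u},{p,s,t}}
  V2: {{p},{q},{r},{p,q},{p,r},{p,s},{p,t},{p,u},{q,r},{q,s},{r,s},{r,t},{r,u},{p,q,r},{p,r,u},{p,s,t},{q,r,s}}
  V3: {{r},{s},{t},{p,r},{p,s},{p,t},{q,r},{q,s},{r,s},{r,t},{r,u},{s,t},{t,u},{p,q,r},{p,r,u},{p,s,t},{q,r,s}}
  V12: {{p,t},{p,s,t}} {{p,u},{r,u},{p,r,u}} {{r,t}}
  V13: {{t},{p,t},{r,t},{s,t},{t,u},{p,s,t}} {{r,u},{p,r,u}}
  V23: {{r},{p,r},{q,r},{q,s},{r,s},{r,t},{r,u},{p,q,r},{p,r,u},{q,r,s}} {{p,s},{p,t},{p,s,t}}
  V123: {{p,t},{p,s,t}} {{r,t}} {{r,u},{p,r,u}}
C dims 3,7,3; δ0: rk 2, SNF 1^2; δ1: rk 3, SNF 1^3
degree 0: 3−2−0 = 1 → Ȟ^0 ≅ Z
degree 1: 7−3−2 = 2 → Ȟ^1 ≅ Z^2
degree 2: 3−0−3 = 0 → Ȟ^2 ≅ 0


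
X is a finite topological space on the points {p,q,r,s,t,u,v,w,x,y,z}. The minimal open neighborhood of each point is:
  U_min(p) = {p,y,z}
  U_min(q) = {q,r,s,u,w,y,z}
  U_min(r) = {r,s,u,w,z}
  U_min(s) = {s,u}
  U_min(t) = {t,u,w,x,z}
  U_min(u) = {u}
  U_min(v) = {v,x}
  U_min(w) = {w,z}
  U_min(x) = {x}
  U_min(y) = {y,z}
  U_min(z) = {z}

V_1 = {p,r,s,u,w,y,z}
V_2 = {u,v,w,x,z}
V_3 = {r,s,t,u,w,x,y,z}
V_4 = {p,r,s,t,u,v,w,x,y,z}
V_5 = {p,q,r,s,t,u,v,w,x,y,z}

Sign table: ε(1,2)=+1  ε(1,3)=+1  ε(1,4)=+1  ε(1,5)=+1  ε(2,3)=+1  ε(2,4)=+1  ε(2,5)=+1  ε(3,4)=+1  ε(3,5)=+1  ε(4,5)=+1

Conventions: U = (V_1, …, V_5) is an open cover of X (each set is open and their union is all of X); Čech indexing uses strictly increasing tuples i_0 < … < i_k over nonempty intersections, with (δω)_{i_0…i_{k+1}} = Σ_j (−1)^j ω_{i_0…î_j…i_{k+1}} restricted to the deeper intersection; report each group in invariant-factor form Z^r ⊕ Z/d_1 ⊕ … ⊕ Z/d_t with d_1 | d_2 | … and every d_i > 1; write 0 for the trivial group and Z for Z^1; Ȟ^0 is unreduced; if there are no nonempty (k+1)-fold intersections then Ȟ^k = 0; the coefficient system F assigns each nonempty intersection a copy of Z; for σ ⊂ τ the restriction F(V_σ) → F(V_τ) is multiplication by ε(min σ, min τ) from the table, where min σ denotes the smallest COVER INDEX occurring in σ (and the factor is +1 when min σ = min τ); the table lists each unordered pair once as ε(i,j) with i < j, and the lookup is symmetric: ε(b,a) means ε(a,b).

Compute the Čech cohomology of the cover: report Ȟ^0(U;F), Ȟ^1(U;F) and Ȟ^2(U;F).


nerve simplices:
  V12={u,w,z} V13={r,s,u,w,y,z} V14={p,r,s,u,w,y,z} V15={p,r,s,u,w,y,z} V23={u,w,x,z} V24={u,v,w,x,z} V25={u,v,w,x,z} V34={r,s,t,u,w,x,y,z} V35={r,s,t,u,w,x,y,z} V45={p,r,s,t,u,v,w,x,y,z}
  V123={u,w,z} V124={u,w,z} V125={u,w,z} V134={r,s,u,w,y,z} V135={r,s,u,w,y,z} V145={p,r,s,u,w,y,z} V234={u,w,x,z} V235={u,w,x,z} V245={u,v,w,x,z} V345={r,s,t,u,w,x,y,z}
  V1234={u,w,z} V1235={u,w,z} V1245={u,w,z} V1345={r,s,u,w,y,z} V2345={u,w,x,z}
  V12345={u,w,z}
C dims 5,10,10,5; δ0: rk 4, SNF 1^4; δ1: rk 6, SNF 1^6; δ2: rk 4, SNF 1^4
degree 0: 5−4−0 = 1 → Ȟ^0 ≅ Z
degree 1: 10−6−4 = 0 → Ȟ^1 ≅ 0
degree 2: 10−4−6 = 0 → Ȟ^2 ≅ 0

Ȟ^0 = Z,  Ȟ^1 = 0,  Ȟ^2 = 0


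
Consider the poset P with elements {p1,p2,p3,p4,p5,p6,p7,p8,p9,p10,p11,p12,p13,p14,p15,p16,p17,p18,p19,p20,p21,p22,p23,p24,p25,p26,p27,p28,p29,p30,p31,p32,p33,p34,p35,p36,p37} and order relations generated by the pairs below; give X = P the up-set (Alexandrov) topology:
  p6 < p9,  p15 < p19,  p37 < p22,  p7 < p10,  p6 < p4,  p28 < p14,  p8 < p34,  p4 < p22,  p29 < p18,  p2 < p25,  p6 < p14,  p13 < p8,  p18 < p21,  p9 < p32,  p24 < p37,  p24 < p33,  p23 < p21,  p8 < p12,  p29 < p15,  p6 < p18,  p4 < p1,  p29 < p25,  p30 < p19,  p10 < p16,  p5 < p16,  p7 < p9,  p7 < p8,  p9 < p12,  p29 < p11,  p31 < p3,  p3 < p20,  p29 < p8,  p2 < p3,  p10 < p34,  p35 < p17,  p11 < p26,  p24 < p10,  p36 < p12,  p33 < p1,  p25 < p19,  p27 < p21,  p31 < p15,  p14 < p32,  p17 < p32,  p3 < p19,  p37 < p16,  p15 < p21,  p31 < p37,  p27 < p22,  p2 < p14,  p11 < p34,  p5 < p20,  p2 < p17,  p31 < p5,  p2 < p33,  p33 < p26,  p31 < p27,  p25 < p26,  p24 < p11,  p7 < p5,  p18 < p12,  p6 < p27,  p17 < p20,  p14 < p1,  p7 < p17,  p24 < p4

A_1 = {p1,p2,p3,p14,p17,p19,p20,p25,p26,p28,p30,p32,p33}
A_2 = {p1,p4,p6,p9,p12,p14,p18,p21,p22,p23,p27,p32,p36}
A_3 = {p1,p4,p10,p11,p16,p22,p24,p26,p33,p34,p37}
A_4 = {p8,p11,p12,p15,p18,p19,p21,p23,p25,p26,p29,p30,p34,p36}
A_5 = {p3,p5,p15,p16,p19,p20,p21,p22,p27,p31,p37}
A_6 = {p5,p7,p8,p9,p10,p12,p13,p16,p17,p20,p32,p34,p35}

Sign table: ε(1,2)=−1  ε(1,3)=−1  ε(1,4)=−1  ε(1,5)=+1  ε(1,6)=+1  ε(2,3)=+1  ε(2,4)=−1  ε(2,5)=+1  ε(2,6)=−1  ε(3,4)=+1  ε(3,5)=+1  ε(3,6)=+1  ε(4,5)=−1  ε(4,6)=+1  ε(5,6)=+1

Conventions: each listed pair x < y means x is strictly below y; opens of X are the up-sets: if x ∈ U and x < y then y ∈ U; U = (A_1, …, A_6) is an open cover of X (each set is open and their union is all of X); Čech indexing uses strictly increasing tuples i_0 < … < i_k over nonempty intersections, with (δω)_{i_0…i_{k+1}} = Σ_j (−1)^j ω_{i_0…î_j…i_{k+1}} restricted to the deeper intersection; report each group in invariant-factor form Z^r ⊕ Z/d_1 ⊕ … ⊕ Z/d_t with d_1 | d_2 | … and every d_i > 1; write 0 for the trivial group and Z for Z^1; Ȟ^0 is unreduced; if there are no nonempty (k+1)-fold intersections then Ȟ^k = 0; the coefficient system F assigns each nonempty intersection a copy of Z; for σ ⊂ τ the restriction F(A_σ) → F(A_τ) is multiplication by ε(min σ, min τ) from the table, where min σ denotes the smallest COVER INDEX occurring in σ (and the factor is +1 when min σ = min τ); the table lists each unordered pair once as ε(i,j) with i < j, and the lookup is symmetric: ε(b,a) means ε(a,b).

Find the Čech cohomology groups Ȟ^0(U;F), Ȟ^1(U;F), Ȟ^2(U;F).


nonempty overlaps:
  A12={p1,p14,p32} A13={p1,p26,p33} A14={p19,p25,p26,p30} A15={p3,p19,p20} A16={p17,p20,p32} A23={p1,p4,p22} A24={p12,p18,p21,p23,p36} A25={p21,p22,p27} A26={p9,p12,p32} A34={p11,p26,p34} A35={p16,p22,p37} A36={p10,p16,p34} A45={p15,p19,p21} A46={p8,p12,p34} A56={p5,p16,p20}
  A123={p1} A126={p32} A134={p26} A145={p19} A156={p20} A235={p22} A245={p21} A246={p12} A346={p34} A356={p16}
C dims 6,15,10; δ0: rk 6, SNF 1^5·2; δ1: rk 9, SNF 1^9
degree 0: 6−6−0 = 0 → Ȟ^0 ≅ 0
degree 1: 15−9−6 = 0 plus torsion [2] → Ȟ^1 ≅ Z/2
degree 2: 10−0−9 = 1 → Ȟ^2 ≅ Z

Ȟ^0 = 0, Ȟ^1 = Z/2, Ȟ^2 = Z


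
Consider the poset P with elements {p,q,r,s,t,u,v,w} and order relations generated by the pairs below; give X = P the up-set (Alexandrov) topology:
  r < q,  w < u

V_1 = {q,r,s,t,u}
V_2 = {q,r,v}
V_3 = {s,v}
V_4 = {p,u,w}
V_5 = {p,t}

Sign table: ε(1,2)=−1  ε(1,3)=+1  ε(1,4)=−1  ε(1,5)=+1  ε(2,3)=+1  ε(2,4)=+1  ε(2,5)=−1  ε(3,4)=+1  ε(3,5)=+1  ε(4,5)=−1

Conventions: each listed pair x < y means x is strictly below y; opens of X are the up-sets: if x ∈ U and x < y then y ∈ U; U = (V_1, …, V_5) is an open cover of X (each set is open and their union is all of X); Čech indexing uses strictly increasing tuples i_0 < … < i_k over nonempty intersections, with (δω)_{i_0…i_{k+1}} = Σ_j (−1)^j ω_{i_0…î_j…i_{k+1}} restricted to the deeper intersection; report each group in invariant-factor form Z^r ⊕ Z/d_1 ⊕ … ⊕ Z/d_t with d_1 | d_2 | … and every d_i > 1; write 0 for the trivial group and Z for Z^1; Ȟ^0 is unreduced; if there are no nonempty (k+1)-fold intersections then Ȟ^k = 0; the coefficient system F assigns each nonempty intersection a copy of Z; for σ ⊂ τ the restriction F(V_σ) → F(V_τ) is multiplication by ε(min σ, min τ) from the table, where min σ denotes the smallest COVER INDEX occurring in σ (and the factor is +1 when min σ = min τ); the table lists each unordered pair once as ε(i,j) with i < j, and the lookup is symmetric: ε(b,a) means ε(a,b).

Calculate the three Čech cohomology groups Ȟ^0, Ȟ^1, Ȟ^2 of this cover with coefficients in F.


nerve simplices:
  V12={q,r} V13={s} V14={u} V15={t} V23={v} V45={p}
C dims 5,6; δ0: rk 5, SNF 1^4·2
degree 0: 5−5−0 = 0 → Ȟ^0 ≅ 0
degree 1: 6−0−5 = 1 plus torsion [2] → Ȟ^1 ≅ Z ⊕ Z/2
degree 2: 0−0−0 = 0 → Ȟ^2 ≅ 0

Ȟ^0 = 0, Ȟ^1 = Z ⊕ Z/2 and Ȟ^2 = 0


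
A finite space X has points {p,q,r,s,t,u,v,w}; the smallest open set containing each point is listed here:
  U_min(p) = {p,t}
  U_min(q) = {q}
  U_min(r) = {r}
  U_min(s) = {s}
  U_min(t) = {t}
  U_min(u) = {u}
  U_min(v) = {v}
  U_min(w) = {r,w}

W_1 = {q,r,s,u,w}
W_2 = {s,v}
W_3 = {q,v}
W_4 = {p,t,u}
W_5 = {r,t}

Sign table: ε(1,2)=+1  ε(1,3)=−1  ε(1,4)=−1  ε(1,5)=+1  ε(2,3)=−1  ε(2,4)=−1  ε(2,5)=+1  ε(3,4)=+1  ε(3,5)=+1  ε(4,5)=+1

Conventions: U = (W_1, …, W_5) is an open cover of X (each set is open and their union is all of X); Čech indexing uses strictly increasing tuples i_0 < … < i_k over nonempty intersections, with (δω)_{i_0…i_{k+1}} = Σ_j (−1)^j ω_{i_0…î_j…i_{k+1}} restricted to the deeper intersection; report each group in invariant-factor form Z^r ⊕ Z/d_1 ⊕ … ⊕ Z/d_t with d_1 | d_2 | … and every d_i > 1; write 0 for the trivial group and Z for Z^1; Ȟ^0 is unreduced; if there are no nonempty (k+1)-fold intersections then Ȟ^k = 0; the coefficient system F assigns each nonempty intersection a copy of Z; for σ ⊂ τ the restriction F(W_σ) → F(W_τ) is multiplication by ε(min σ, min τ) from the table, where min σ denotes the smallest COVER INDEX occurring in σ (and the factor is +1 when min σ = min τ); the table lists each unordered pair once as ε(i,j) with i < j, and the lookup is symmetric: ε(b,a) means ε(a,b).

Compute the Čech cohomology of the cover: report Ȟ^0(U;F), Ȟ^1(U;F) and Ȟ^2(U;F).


intersection data:
  W12={s} W13={q} W14={u} W15={r} W23={v} W45={t}
C dims 5,6; δ0: rk 5, SNF 1^4·2
Ȟ^0 = (5 − 5) − 0 = 0, so Ȟ^0 ≅ 0
Ȟ^1 = (6 − 0) − 5 = 1 plus torsion [2], so Ȟ^1 ≅ Z ⊕ Z/2
Ȟ^2 = (0 − 0) − 0 = 0, so Ȟ^2 ≅ 0

Ȟ^0 = 0,  Ȟ^1 = Z ⊕ Z/2,  Ȟ^2 = 0


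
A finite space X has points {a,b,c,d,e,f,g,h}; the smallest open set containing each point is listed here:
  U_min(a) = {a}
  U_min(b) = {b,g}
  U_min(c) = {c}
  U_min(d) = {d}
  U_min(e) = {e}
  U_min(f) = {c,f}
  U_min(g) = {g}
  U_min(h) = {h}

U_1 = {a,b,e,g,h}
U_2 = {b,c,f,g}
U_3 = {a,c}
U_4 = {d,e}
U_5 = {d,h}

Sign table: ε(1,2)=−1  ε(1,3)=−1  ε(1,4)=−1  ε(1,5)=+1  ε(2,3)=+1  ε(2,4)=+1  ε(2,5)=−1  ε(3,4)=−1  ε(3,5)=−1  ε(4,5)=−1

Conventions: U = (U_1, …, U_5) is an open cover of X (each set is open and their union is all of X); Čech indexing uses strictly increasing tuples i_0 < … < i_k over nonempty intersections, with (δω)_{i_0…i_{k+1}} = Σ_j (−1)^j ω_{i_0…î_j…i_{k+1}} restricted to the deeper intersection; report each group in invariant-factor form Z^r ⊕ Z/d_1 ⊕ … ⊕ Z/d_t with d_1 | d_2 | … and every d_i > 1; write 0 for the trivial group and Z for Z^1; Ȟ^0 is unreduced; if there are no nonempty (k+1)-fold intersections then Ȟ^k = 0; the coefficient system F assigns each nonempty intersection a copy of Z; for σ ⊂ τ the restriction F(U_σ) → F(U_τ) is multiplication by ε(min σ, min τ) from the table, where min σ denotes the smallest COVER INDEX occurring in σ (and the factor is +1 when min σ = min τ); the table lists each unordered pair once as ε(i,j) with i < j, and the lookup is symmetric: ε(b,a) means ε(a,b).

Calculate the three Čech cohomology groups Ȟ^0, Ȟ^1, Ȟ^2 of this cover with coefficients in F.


Ȟ^0 ≅ Z; Ȟ^1 ≅ Z^2; Ȟ^2 ≅ 0

nonempty intersections:
  U12={b,g} U13={a} U14={e} U15={h} U23={c} U45={d}
C dims 5,6; δ0: rk 4, SNF 1^4
Ȟ^0: (5−4)−0=1 ⇒ Z
Ȟ^1: (6−0)−4=2 ⇒ Z^2
Ȟ^2: (0−0)−0=0 ⇒ 0


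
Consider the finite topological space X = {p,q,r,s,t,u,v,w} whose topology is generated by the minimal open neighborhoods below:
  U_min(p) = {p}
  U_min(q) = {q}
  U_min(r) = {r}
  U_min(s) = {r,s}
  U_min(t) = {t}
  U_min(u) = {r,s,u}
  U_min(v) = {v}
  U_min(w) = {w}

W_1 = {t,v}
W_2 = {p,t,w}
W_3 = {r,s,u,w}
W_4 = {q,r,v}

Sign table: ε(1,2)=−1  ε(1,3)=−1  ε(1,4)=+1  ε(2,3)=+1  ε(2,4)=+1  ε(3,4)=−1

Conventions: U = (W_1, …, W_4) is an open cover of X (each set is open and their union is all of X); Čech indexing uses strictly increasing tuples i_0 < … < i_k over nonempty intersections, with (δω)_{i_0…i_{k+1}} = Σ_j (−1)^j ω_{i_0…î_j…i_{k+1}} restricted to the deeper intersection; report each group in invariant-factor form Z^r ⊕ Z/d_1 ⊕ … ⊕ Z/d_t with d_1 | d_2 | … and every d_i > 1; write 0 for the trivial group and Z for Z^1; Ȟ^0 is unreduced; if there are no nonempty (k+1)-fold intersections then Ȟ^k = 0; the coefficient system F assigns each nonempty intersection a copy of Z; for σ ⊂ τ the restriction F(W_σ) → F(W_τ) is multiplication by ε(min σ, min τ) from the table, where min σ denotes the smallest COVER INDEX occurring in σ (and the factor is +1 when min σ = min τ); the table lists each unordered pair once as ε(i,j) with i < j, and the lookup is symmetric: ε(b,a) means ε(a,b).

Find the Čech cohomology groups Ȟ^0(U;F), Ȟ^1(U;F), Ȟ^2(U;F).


nerve of the cover:
  W12={t} W14={v} W23={w} W34={r}
C dims 4,4; δ0: rk 3, SNF 1^3
Ȟ^0 = (4 − 3) − 0 = 1, so Ȟ^0 ≅ Z
Ȟ^1 = (4 − 0) − 3 = 1, so Ȟ^1 ≅ Z
Ȟ^2 = (0 − 0) − 0 = 0, so Ȟ^2 ≅ 0

Ȟ^0 = Z, Ȟ^1 = Z and Ȟ^2 = 0


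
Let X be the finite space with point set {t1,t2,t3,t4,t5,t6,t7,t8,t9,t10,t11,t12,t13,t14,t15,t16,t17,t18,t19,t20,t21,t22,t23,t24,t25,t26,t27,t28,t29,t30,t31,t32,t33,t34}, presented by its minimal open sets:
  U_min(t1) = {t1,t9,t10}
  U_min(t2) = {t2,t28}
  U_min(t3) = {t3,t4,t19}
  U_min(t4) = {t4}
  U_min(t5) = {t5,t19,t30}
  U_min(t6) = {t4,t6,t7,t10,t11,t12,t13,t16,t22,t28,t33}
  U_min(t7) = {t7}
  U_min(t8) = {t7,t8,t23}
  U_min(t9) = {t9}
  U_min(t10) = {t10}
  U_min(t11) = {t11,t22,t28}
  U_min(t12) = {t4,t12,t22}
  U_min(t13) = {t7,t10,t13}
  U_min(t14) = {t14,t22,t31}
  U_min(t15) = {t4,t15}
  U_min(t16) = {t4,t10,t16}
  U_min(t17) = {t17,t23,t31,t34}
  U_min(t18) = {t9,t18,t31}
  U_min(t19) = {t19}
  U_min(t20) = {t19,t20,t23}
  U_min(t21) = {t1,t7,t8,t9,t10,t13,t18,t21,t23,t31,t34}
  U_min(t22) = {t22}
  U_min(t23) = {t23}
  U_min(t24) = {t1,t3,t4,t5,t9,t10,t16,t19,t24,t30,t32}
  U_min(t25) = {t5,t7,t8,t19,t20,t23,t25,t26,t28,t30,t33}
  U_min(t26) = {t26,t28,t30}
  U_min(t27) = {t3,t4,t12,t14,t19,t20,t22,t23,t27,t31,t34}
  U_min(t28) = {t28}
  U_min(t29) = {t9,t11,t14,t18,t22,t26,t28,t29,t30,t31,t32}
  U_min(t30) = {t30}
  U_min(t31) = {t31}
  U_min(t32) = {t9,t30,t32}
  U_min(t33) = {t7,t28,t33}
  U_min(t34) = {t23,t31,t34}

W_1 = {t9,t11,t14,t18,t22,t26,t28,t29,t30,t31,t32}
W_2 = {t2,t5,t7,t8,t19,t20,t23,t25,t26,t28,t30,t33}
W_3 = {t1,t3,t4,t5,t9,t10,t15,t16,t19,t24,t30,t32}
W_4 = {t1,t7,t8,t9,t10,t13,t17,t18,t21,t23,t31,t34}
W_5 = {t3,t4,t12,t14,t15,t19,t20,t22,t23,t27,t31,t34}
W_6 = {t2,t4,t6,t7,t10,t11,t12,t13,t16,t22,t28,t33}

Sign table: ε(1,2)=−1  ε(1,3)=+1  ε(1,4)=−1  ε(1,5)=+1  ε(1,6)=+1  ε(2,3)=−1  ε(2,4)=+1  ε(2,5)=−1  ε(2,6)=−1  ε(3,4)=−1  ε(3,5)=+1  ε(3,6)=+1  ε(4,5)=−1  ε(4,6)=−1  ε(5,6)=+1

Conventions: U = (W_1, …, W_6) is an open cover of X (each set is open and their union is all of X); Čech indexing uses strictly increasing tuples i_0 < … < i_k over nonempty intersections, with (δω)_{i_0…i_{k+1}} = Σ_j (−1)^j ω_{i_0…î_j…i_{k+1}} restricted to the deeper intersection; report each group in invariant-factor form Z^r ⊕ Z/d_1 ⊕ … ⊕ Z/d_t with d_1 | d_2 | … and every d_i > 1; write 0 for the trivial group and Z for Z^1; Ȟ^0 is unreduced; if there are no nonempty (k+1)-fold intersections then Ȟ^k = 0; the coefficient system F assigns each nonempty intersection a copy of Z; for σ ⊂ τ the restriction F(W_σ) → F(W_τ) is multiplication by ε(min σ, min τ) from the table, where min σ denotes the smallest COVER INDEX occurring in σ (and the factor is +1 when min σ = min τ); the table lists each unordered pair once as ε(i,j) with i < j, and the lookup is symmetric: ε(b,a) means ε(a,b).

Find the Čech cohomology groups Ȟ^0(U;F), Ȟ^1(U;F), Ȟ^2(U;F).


Ȟ^0(U;F) ≅ Z, Ȟ^1(U;F) ≅ 0, Ȟ^2(U;F) ≅ Z/2

nerve simplices:
  W12={t26,t28,t30} W13={t9,t30,t32} W14={t9,t18,t31} W15={t14,t22,t31} W16={t11,t22,t28} W23={t5,t19,t30} W24={t7,t8,t23} W25={t19,t20,t23} W26={t2,t7,t28,t33} W34={t1,t9,t10} W35={t3,t4,t15,t19} W36={t4,t10,t16} W45={t23,t31,t34} W46={t7,t10,t13} W56={t4,t12,t22}
  W123={t30} W126={t28} W134={t9} W145={t31} W156={t22} W235={t19} W245={t23} W246={t7} W346={t10} W356={t4}
C dims 6,15,10; δ0: rk 5, SNF 1^5; δ1: rk 10, SNF 1^9·2
degree 0: 6−5−0 = 1 → Ȟ^0 ≅ Z
degree 1: 15−10−5 = 0 → Ȟ^1 ≅ 0
degree 2: 10−0−10 = 0 plus torsion [2] → Ȟ^2 ≅ Z/2


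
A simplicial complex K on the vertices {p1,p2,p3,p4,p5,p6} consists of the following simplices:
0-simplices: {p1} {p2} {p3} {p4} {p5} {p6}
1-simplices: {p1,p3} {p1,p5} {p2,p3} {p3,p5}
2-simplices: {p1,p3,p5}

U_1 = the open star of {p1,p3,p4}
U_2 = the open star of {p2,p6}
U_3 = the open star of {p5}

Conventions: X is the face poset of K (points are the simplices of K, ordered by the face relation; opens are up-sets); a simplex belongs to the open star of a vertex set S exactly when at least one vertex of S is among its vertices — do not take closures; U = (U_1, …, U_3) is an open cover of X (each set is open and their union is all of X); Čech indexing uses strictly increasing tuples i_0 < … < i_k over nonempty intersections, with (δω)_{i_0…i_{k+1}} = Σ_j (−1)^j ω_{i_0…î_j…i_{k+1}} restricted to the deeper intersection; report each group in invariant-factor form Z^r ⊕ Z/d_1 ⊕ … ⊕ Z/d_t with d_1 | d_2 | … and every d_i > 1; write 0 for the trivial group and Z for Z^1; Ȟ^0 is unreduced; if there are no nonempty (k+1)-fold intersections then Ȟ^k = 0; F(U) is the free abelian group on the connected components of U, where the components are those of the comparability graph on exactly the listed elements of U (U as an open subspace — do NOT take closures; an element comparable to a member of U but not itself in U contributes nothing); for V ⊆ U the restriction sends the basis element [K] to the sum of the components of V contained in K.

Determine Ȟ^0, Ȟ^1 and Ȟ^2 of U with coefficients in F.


Ȟ^0(U;F) ≅ Z^3; Ȟ^1(U;F) ≅ 0; Ȟ^2(U;F) ≅ 0

nonempty intersections:
  U1={{p1},{p3},{p4},{p1,p3},{p1,p5},{p2,p3},{p3,p5},{p1,p3,p5}} U2={{p2},{p6},{p2,p3}} U3={{p5},{p1,p5},{p3,p5},{p1,p3,p5}}
  U12={{p2,p3}} U13={{p1,p5},{p3,p5},{p1,p3,p5}}
components per intersection:
  U1: {{p1},{p3},{p1,p3},{p1,p5},{p2,p3},{p3,p5},{p1,p3,p5}} {{p4}}
  U2: {{p2},{p2,p3}} {{p6}}
  U3: {{p5},{p1,p5},{p3,p5},{p1,p3,p5}}
  U12: {{p2,p3}}
  U13: {{p1,p5},{p3,p5},{p1,p3,p5}}
C dims 5,2; δ0: rk 2, SNF 1^2
Ȟ^0: (5−2)−0=3 ⇒ Z^3
Ȟ^1: (2−0)−2=0 ⇒ 0
Ȟ^2: (0−0)−0=0 ⇒ 0


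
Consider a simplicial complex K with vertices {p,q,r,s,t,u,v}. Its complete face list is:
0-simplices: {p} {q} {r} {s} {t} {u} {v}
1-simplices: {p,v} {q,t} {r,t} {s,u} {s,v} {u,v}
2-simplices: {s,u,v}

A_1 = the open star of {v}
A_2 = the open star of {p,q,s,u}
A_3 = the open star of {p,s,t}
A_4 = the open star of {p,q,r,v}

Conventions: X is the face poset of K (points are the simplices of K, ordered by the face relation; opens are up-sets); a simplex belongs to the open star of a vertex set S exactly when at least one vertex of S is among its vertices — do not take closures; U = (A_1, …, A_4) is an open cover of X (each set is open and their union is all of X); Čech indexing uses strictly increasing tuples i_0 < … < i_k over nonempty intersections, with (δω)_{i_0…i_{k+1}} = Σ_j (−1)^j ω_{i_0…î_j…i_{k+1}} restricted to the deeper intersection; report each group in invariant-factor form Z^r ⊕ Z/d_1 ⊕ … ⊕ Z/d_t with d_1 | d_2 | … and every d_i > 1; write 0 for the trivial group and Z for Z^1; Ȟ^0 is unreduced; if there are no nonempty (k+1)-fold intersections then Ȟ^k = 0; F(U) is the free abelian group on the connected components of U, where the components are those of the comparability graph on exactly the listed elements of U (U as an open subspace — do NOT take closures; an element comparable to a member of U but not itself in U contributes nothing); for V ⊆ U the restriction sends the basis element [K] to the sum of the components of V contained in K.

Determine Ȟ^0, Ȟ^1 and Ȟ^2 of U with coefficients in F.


Ȟ^0(U;F) ≅ Z^2, Ȟ^1(U;F) ≅ 0, Ȟ^2(U;F) ≅ 0

nonempty intersections:
  A1={{v},{p,v},{s,v},{u,v},{s,u,v}} A2={{p},{q},{s},{u},{p,v},{q,t},{s,u},{s,v},{u,v},{s,u,v}} A3={{p},{s},{t},{p,v},{q,t},{r,t},{s,u},{s,v},{s,u,v}} A4={{p},{q},{r},{v},{p,v},{q,t},{r,t},{s,v},{u,v},{s,u,v}}
  A12={{p,v},{s,v},{u,v},{s,u,v}} A13={{p,v},{s,v},{s,u,v}} A14={{v},{p,v},{s,v},{u,v},{s,u,v}} A23={{p},{s},{p,v},{q,t},{s,u},{s,v},{s,u,v}} A24={{p},{q},{p,v},{q,t},{s,v},{u,v},{s,u,v}} A34={{p},{p,v},{q,t},{r,t},{s,v},{s,u,v}}
  A123={{p,v},{s,v},{s,u,v}} A124={{p,v},{s,v},{u,v},{s,u,v}} A134={{p,v},{s,v},{s,u,v}} A234={{p},{p,v},{q,t},{s,v},{s,u,v}}
  A1234={{p,v},{s,v},{s,u,v}}
components per intersection:
  A1: {{v},{p,v},{s,v},{u,v},{s,u,v}}
  A2: {{p},{p,v}} {{q},{q,t}} {{s},{u},{s,u},{s,v},{u,v},{s,u,v}}
  A3: {{p},{p,v}} {{s},{s,u},{s,v},{s,u,v}} {{t},{q,t},{r,t}}
  A4: {{p},{v},{p,v},{s,v},{u,v},{s,u,v}} {{q},{q,t}} {{r},{r,t}}
  A12: {{p,v}} {{s,v},{u,v},{s,u,v}}
  A13: {{p,v}} {{s,v},{s,u,v}}
  A14: {{v},{p,v},{s,v},{u,v},{s,u,v}}
  A23: {{p},{p,v}} {{s},{s,u},{s,v},{s,u,v}} {{q,t}}
  A24: {{p},{p,v}} {{q},{q,t}} {{s,v},{u,v},{s,u,v}}
  A34: {{p},{p,v}} {{q,t}} {{r,t}} {{s,v},{s,u,v}}
  A123: {{p,v}} {{s,v},{s,u,v}}
  A124: {{p,v}} {{s,v},{u,v},{s,u,v}}
  A134: {{p,v}} {{s,v},{s,u,v}}
  A234: {{p},{p,v}} {{q,t}} {{s,v},{s,u,v}}
  A1234: {{p,v}} {{s,v},{s,u,v}}
C dims 10,15,9,2; δ0: rk 8, SNF 1^8; δ1: rk 7, SNF 1^7; δ2: rk 2, SNF 1^2
Ȟ^0: (10−8)−0=2 ⇒ Z^2
Ȟ^1: (15−7)−8=0 ⇒ 0
Ȟ^2: (9−2)−7=0 ⇒ 0


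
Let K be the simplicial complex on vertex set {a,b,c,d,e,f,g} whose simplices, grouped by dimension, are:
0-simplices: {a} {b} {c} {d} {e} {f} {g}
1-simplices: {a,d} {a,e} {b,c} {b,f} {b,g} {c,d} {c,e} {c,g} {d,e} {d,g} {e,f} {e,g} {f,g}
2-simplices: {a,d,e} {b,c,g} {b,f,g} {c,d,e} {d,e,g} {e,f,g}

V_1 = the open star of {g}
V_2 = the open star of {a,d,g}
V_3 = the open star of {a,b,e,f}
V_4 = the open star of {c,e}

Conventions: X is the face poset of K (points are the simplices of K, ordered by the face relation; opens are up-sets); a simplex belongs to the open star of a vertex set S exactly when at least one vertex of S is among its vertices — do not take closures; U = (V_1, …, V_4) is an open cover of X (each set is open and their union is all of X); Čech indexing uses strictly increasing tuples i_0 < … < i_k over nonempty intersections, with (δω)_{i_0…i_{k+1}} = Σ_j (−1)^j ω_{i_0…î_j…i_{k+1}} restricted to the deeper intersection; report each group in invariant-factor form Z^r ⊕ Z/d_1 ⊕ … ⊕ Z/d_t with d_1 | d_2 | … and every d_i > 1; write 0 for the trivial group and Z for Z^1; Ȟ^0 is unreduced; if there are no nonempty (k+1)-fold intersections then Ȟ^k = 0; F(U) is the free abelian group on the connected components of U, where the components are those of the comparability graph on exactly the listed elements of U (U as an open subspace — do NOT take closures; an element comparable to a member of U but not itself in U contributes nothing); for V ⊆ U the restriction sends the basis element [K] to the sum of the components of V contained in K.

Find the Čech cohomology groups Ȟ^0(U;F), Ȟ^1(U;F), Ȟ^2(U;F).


Ȟ^0 = Z,  Ȟ^1 = Z,  Ȟ^2 = 0

nonempty overlaps:
  V1={{g},{b,g},{c,g},{d,g},{e,g},{f,g},{b,c,g},{b,f,g},{d,e,g},{e,f,g}} V2={{a},{d},{g},{a,d},{a,e},{b,g},{c,d},{c,g},{d,e},{d,g},{e,g},{f,g},{a,d,e},{b,c,g},{b,f,g},{c,d,e},{d,e,g},{e,f,g}} V3={{a},{b},{e},{f},{a,d},{a,e},{b,c},{b,f},{b,g},{c,e},{d,e},{e,f},{e,g},{f,g},{a,d,e},{b,c,g},{b,f,g},{c,d,e},{d,e,g},{e,f,g}} V4={{c},{e},{a,e},{b,c},{c,d},{c,e},{c,g},{d,e},{e,f},{e,g},{a,d,e},{b,c,g},{c,d,e},{d,e,g},{e,f,g}}
  V12={{g},{b,g},{c,g},{d,g},{e,g},{f,g},{b,c,g},{b,f,g},{d,e,g},{e,f,g}} V13={{b,g},{e,g},{f,g},{b,c,g},{b,f,g},{d,e,g},{e,f,g}} V14={{c,g},{e,g},{b,c,g},{d,e,g},{e,f,g}} V23={{a},{a,d},{a,e},{b,g},{d,e},{e,g},{f,g},{a,d,e},{b,c,g},{b,f,g},{c,d,e},{d,e,g},{e,f,g}} V24={{a,e},{c,d},{c,g},{d,e},{e,g},{a,d,e},{b,c,g},{c,d,e},{d,e,g},{e,f,g}} V34={{e},{a,e},{b,c},{c,e},{d,e},{e,f},{e,g},{a,d,e},{b,c,g},{c,d,e},{d,e,g},{e,f,g}}
  V123={{b,g},{e,g},{f,g},{b,c,g},{b,f,g},{d,e,g},{e,f,g}} V124={{c,g},{e,g},{b,c,g},{d,e,g},{e,f,g}} V134={{e,g},{b,c,g},{d,e,g},{e,f,g}} V234={{a,e},{d,e},{e,g},{a,d,e},{b,c,g},{c,d,e},{d,e,g},{e,f,g}}
  V1234={{e,g},{b,c,g},{d,e,g},{e,f,g}}
components per intersection:
  V1: {{g},{b,g},{c,g},{d,g},{e,g},{f,g},{b,c,g},{b,f,g},{d,e,g},{e,f,g}}
  V2: {{a},{d},{g},{a,d},{a,e},{b,g},{c,d},{c,g},{d,e},{d,g},{e,g},{f,g},{a,d,e},{b,c,g},{b,f,g},{c,d,e},{d,e,g},{e,f,g}}
  V3: {{a},{b},{e},{f},{a,d},{a,e},{b,c},{b,f},{b,g},{c,e},{d,e},{e,f},{e,g},{f,g},{a,d,e},{b,c,g},{b,f,g},{c,d,e},{d,e,g},{e,f,g}}
  V4: {{c},{e},{a,e},{b,c},{c,d},{c,e},{c,g},{d,e},{e,f},{e,g},{a,d,e},{b,c,g},{c,d,e},{d,e,g},{e,f,g}}
  V12: {{g},{b,g},{c,g},{d,g},{e,g},{f,g},{b,c,g},{b,f,g},{d,e,g},{e,f,g}}
  V13: {{b,g},{e,g},{f,g},{b,c,g},{b,f,g},{d,e,g},{e,f,g}}
  V14: {{c,g},{b,c,g}} {{e,g},{d,e,g},{e,f,g}}
  V23: {{a},{a,d},{a,e},{b,g},{d,e},{e,g},{f,g},{a,d,e},{b,c,g},{b,f,g},{c,d,e},{d,e,g},{e,f,g}}
  V24: {{a,e},{c,d},{d,e},{e,g},{a,d,e},{c,d,e},{d,e,g},{e,f,g}} {{c,g},{b,c,g}}
  V34: {{e},{a,e},{c,e},{d,e},{e,f},{e,g},{a,d,e},{c,d,e},{d,e,g},{e,f,g}} {{b,c},{b,c,g}}
  V123: {{b,g},{e,g},{f,g},{b,c,g},{b,f,g},{d,e,g},{e,f,g}}
  V124: {{c,g},{b,c,g}} {{e,g},{d,e,g},{e,f,g}}
  V134: {{e,g},{d,e,g},{e,f,g}} {{b,c,g}}
  V234: {{a,e},{d,e},{e,g},{a,d,e},{c,d,e},{d,e,g},{e,f,g}} {{b,c,g}}
  V1234: {{e,g},{d,e,g},{e,f,g}} {{b,c,g}}
C dims 4,9,7,2; δ0: rk 3, SNF 1^3; δ1: rk 5, SNF 1^5; δ2: rk 2, SNF 1^2
degree 0: 4−3−0 = 1 → Ȟ^0 ≅ Z
degree 1: 9−5−3 = 1 → Ȟ^1 ≅ Z
degree 2: 7−2−5 = 0 → Ȟ^2 ≅ 0


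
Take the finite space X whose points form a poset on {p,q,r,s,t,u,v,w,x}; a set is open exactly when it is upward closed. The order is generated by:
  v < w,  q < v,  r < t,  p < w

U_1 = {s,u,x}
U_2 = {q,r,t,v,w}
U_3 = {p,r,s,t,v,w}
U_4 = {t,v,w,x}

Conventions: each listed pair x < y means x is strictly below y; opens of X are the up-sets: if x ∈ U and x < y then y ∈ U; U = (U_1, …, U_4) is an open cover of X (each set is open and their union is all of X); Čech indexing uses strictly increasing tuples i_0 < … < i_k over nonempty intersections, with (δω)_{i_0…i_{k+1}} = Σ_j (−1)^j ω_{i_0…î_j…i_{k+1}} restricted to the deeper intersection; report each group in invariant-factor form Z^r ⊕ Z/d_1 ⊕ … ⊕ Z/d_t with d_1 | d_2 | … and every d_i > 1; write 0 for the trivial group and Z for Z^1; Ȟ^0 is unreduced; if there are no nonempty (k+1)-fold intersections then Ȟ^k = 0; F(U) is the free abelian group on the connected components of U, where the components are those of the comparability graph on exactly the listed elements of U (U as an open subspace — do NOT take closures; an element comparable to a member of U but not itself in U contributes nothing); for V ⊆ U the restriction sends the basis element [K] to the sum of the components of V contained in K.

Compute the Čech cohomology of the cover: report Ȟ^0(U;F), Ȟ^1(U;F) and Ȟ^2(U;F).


nerve simplices:
  U13={s} U14={x} U23={r,t,v,w} U24={t,v,w} U34={t,v,w}
  U234={t,v,w}
components per intersection:
  U1: {s} {u} {x}
  U2: {q,v,w} {r,t}
  U3: {p,v,w} {r,t} {s}
  U4: {t} {v,w} {x}
  U13: {s}
  U14: {x}
  U23: {r,t} {v,w}
  U24: {t} {v,w}
  U34: {t} {v,w}
  U234: {t} {v,w}
C dims 11,8,2; δ0: rk 6, SNF 1^6; δ1: rk 2, SNF 1^2
degree 0: 11−6−0 = 5 → Ȟ^0 ≅ Z^5
degree 1: 8−2−6 = 0 → Ȟ^1 ≅ 0
degree 2: 2−0−2 = 0 → Ȟ^2 ≅ 0

Ȟ^0 ≅ Z^5; Ȟ^1 ≅ 0; Ȟ^2 ≅ 0


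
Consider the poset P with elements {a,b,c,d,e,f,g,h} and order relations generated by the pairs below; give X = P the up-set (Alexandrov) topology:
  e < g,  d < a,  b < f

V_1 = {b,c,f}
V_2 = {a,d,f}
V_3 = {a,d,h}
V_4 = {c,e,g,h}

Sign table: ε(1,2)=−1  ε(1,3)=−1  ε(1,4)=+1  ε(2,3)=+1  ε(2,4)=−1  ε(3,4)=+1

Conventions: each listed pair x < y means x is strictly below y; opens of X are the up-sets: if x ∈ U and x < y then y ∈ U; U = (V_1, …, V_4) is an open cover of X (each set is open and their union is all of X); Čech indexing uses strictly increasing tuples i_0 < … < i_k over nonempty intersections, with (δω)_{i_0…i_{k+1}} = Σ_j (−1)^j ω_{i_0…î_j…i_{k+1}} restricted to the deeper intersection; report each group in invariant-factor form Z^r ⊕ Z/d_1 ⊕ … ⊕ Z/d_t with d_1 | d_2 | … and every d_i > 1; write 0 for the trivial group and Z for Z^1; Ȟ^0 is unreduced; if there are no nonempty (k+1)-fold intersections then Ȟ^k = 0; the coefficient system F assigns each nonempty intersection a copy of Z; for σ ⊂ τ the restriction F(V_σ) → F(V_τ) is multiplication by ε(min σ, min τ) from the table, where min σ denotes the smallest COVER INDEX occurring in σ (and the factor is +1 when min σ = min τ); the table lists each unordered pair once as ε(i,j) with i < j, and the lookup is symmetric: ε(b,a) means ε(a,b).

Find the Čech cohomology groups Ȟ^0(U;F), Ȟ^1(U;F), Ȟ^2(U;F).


Ȟ^0 = 0, Ȟ^1 = Z/2, Ȟ^2 = 0

nerve simplices:
  V12={f} V14={c} V23={a,d} V34={h}
C dims 4,4; δ0: rk 4, SNF 1^3·2
degree 0: 4−4−0 = 0 → Ȟ^0 ≅ 0
degree 1: 4−0−4 = 0 plus torsion [2] → Ȟ^1 ≅ Z/2
degree 2: 0−0−0 = 0 → Ȟ^2 ≅ 0


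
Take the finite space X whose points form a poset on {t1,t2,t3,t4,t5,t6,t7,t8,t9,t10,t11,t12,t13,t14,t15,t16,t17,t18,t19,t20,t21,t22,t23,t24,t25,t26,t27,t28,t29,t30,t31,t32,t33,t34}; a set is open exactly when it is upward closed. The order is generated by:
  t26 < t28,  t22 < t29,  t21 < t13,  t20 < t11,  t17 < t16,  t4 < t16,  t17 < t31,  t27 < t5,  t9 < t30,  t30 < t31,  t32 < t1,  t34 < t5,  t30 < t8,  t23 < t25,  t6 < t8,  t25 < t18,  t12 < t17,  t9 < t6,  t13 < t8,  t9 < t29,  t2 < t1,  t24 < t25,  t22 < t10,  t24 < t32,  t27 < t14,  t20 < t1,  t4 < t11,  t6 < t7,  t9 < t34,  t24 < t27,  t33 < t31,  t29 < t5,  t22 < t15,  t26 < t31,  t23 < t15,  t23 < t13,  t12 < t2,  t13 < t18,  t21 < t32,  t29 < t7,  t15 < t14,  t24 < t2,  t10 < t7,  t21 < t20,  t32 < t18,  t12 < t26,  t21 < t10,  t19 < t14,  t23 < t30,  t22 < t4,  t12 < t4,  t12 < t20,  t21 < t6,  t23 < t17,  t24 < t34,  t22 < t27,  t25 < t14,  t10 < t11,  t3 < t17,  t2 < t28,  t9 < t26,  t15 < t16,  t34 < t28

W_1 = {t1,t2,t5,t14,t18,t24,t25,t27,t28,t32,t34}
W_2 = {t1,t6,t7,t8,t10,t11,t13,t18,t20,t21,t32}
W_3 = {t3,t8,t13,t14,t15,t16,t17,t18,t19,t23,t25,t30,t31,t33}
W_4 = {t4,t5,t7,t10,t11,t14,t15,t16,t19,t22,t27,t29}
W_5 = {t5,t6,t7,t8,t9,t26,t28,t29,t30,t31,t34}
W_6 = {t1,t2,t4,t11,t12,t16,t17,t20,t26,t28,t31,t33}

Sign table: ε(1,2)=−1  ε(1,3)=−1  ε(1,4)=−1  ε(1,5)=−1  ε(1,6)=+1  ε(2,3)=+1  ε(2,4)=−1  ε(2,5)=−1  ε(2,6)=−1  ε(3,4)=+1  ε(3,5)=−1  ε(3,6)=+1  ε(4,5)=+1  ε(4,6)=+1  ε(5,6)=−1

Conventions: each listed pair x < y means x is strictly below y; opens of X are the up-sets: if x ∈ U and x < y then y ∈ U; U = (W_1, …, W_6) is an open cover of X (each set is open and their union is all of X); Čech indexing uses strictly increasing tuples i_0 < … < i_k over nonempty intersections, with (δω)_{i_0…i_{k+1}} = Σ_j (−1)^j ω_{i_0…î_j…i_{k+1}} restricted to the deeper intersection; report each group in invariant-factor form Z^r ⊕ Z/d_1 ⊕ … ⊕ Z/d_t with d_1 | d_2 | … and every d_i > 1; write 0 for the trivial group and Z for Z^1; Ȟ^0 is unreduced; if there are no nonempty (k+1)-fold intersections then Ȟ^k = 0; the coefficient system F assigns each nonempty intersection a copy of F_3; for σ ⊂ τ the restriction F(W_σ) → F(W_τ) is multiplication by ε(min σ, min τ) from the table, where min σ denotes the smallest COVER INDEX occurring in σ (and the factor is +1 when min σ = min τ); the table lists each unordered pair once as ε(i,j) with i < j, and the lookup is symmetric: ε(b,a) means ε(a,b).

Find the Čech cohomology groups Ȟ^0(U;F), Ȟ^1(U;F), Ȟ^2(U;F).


Ȟ^0(U;F) ≅ 0, Ȟ^1(U;F) ≅ 0 and Ȟ^2(U;F) ≅ Z/3

nonempty overlaps:
  W12={t1,t18,t32} W13={t14,t18,t25} W14={t5,t14,t27} W15={t5,t28,t34} W16={t1,t2,t28} W23={t8,t13,t18} W24={t7,t10,t11} W25={t6,t7,t8} W26={t1,t11,t20} W34={t14,t15,t16,t19} W35={t8,t30,t31} W36={t16,t17,t31,t33} W45={t5,t7,t29} W46={t4,t11,t16} W56={t26,t28,t31}
  W123={t18} W126={t1} W134={t14} W145={t5} W156={t28} W235={t8} W245={t7} W246={t11} W346={t16} W356={t31}
C dims 6,15,10; δ0: rk_F3 6; δ1: rk_F3 9
degree 0: 6−6−0 = 0 → Ȟ^0 ≅ 0
degree 1: 15−9−6 = 0 → Ȟ^1 ≅ 0
degree 2: 10−0−9 = 1 → Ȟ^2 ≅ Z/3
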